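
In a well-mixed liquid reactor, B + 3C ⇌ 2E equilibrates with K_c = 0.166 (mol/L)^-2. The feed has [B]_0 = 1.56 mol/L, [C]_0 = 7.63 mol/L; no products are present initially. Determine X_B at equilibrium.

Let X = conversion of B; extent ξ = 1.56·X mol/L.
Concentrations: [B] = 1.56 − 1.56X; [C] = 7.63 − 4.68X; [E] = 3.12X.
K_c = [E]^2 / ([B] [C]^3).
Equating to 0.166 (mol/L)^-2: the physical root is X = 0.731.

X = 0.731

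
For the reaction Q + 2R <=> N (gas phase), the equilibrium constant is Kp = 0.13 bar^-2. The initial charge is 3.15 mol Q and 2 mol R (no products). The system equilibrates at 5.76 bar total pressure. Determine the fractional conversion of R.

X = 0.551

Basis: 2 mol R initially; let X = conversion of R. Extent ξ = X.
Moles: n_Q = 3.15 − X; n_R = 2 − 2X; n_N = X.
Total moles n_T = 5.15 − 2X.
y_i = n_i/n_T, p_i = y_i·P. Kp = p_N / (p_Q p_R^2).
Substituting and setting equal to 0.13 bar^-2 gives a polynomial in X; the root in (0,1) is X = 0.551.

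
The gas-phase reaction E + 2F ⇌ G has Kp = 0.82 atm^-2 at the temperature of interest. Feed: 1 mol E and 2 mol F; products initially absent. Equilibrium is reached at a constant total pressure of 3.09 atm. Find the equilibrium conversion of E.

X = 0.604

Take 1 mol E as basis and let X be its fractional conversion, so ξ = X.
Species balance: n_E = 1 − X; n_F = 2 − 2X; n_G = X.
Summing: n_T = 3 − 2X.
With p_i = (n_i/n_T)P, Kp = p_G / (p_E p_F^2).
Setting this equal to 0.82 atm^-2 and taking the physical root (0 < X < 1) gives X = 0.604.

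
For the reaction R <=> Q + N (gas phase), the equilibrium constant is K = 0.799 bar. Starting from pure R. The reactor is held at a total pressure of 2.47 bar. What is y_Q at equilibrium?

Take 1 mol R as basis and let X be its fractional conversion, so ξ = X.
At extent ξ: n_R = 1 − X; n_Q = X; n_N = X.
Summing: n_T = 1 + X.
y_i = n_i/n_T, p_i = y_i·P. K = p_Q p_N / (p_R).
This yields a degree-2 equation in X; solving on (0,1), X = 0.494.
Then n_Q = 0.494, n_T = 1.49, so y_Q = 0.331.

y_Q = 0.331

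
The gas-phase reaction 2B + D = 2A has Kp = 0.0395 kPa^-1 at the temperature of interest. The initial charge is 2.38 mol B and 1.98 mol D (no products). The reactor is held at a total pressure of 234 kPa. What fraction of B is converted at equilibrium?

Let X = conversion of B (basis 2.38 mol B); extent of reaction ξ = 1.19X.
At extent ξ: n_B = 2.38 − 2.38X; n_D = 1.98 − 1.19X; n_A = 2.38X.
n_T = Σnᵢ = 4.36 − 1.19X.
Mole fractions y_i = n_i/n_T; Kp = p_A^2 / (p_B^2 p_D) with p_i = y_i·P.
Equating to 0.0395 kPa^-1 and solving on 0 < X < 1: X = 0.639.

X = 0.639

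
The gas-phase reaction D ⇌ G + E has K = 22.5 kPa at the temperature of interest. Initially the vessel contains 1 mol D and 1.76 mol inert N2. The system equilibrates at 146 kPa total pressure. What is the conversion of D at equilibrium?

Let X = conversion of D (basis 1 mol D); extent of reaction ξ = X.
Mole table: n_D = 1 − X; n_G = X; n_E = X; n_I = 1.76 (inert).
n_T = Σnᵢ = 2.76 + X.
Mole fractions y_i = n_i/n_T; K = p_G p_E / (p_D) with p_i = y_i·P.
Equating to 22.5 kPa and solving on 0 < X < 1: X = 0.501.

X = 0.501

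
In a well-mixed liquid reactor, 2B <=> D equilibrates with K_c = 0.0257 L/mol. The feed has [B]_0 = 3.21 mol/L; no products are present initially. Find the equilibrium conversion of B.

X = 0.126

Let X = conversion of B; extent ξ = 3.21X/2 mol/L.
Concentrations: [B] = 3.21 − 3.21X; [D] = 1.6X.
K_c = [D] / ([B]^2).
Solving K_c = 0.0257 for X ∈ (0,1): X = 0.126.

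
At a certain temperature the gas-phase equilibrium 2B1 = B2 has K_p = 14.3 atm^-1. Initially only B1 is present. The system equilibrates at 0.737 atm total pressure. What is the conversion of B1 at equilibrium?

Basis: 1 mol B1 initially; let X = conversion of B1. Extent ξ = 0.5X.
Mole table: n_B1 = 1 − X; n_B2 = 0.5X.
n_T = Σnᵢ = 1 − 0.5X.
With p_i = (n_i/n_T)P, K_p = p_B2 / (p_B1^2).
Substituting and setting equal to 14.3 atm^-1 gives a polynomial in X; the root in (0,1) is X = 0.848.

X = 0.848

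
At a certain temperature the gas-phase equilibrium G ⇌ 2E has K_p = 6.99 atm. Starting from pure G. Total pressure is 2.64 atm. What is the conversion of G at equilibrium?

Take 1 mol G as basis and let X be its fractional conversion, so ξ = X.
Mole table: n_G = 1 − X; n_E = 2X.
n_T = Σnᵢ = 1 + X.
With p_i = (n_i/n_T)P, K_p = p_E^2 / (p_G).
This yields a degree-2 equation in X; solving on (0,1), X = 0.631.

X = 0.631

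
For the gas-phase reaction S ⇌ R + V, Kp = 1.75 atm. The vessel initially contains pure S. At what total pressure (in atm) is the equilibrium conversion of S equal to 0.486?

P = 5.66 atm

Take 1 mol S as basis and let X be its fractional conversion, so ξ = X.
Species balance: n_S = 1 − X; n_R = X; n_V = X.
n_T = Σnᵢ = 1 + X.
Kp = p_R p_V / (p_S) with p_i = (n_i/n_T)·P.
At X = 0.486: the mole-fraction product g(X) = Π y_i^ν_i = 0.3092. Since Kp = g(X)·P^{1}, P = (Kp/g)^(1/1) = (1.75/0.3092)^(1/1) = 5.66 atm.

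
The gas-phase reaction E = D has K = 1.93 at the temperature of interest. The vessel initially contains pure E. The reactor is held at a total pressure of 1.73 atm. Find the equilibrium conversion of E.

Take 1 mol E as basis and let X be its fractional conversion, so ξ = X.
Mole table: n_E = 1 − X; n_D = X.
Since Δν = 0, n_T = 1 throughout.
Mole fractions y_i = n_i/n_T; K = p_D / (p_E) with p_i = y_i·P.
This yields a degree-1 equation in X; solving on (0,1), X = 0.659.

X = 0.659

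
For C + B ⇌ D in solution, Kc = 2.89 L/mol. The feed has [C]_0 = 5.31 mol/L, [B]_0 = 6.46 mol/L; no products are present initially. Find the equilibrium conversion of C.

Let X = conversion of C; extent ξ = 5.31·X mol/L.
Concentrations: [C] = 5.31 − 5.31X; [B] = 6.46 − 5.31X; [D] = 5.31X.
Kc = [D] / ([C] [B]).
Setting equal to 2.89 and solving for X on (0,1) gives X = 0.849.

X = 0.849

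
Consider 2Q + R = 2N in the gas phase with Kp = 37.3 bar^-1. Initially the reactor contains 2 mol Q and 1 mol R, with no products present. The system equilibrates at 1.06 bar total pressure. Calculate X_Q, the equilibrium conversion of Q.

Let X = conversion of Q (basis 2 mol Q); extent of reaction ξ = X.
Mole table: n_Q = 2 − 2X; n_R = 1 − X; n_N = 2X.
Total moles n_T = 3 − X.
y_i = n_i/n_T, p_i = y_i·P. Kp = p_N^2 / (p_Q^2 p_R).
This yields a degree-3 equation in X; solving on (0,1), X = 0.696.

X = 0.696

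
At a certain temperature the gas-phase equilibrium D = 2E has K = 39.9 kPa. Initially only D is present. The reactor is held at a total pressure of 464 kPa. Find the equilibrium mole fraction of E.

Take 1 mol D as basis and let X be its fractional conversion, so ξ = X.
Mole table: n_D = 1 − X; n_E = 2X.
Summing: n_T = 1 + X.
Mole fractions y_i = n_i/n_T; K = p_E^2 / (p_D) with p_i = y_i·P.
Equating to 39.9 kPa and solving on 0 < X < 1: X = 0.145.
Then n_E = 0.29, n_T = 1.15, so y_E = 0.253.

y_E = 0.253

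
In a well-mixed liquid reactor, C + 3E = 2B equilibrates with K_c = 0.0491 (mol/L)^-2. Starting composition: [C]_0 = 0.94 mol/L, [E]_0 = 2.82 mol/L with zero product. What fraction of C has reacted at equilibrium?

Let X = conversion of C; extent ξ = 0.94·X mol/L.
Concentrations: [C] = 0.94 − 0.94X; [E] = 2.82 − 2.82X; [B] = 1.88X.
K_c = [B]^2 / ([C] [E]^3).
Equating to 0.0491 (mol/L)^-2: the physical root is X = 0.280.

X = 0.280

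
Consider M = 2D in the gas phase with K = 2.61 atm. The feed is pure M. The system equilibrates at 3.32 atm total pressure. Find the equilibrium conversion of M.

X = 0.405

Let X = conversion of M (basis 1 mol M); extent of reaction ξ = X.
Moles: n_M = 1 − X; n_D = 2X.
Summing: n_T = 1 + X.
Mole fractions y_i = n_i/n_T; K = p_D^2 / (p_M) with p_i = y_i·P.
Setting this equal to 2.61 atm and taking the physical root (0 < X < 1) gives X = 0.405.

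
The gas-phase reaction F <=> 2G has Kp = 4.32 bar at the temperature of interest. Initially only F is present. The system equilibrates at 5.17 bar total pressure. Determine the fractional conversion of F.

Let X = conversion of F (basis 1 mol F); extent of reaction ξ = X.
At extent ξ: n_F = 1 − X; n_G = 2X.
Total moles n_T = 1 + X.
y_i = n_i/n_T, p_i = y_i·P. Kp = p_G^2 / (p_F).
Equating to 4.32 bar and solving on 0 < X < 1: X = 0.416.

X = 0.416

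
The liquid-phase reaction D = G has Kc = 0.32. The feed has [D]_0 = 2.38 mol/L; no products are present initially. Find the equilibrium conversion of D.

X = 0.242

Let X = conversion of D; extent ξ = 2.38·X mol/L.
Concentrations: [D] = 2.38 − 2.38X; [G] = 2.38X.
Kc = [G] / ([D]).
Solving Kc = 0.32 for X ∈ (0,1): X = 0.242.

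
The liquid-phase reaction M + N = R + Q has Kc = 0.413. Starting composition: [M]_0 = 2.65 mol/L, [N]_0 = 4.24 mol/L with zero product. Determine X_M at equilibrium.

X = 0.486

Let X = conversion of M; extent ξ = 2.65·X mol/L.
Concentrations: [M] = 2.65 − 2.65X; [N] = 4.24 − 2.65X; [R] = 2.65X; [Q] = 2.65X.
Kc = [R] [Q] / ([M] [N]).
This equals 0.413 at X = 0.486 (the root in 0 < X < 1).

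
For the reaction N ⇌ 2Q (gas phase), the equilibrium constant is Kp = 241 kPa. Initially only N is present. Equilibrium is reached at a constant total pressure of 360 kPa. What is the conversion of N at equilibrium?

X = 0.379

Basis: 1 mol N initially; let X = conversion of N. Extent ξ = X.
Species balance: n_N = 1 − X; n_Q = 2X.
Summing: n_T = 1 + X.
Mole fractions y_i = n_i/n_T; Kp = p_Q^2 / (p_N) with p_i = y_i·P.
This yields a degree-2 equation in X; solving on (0,1), X = 0.379.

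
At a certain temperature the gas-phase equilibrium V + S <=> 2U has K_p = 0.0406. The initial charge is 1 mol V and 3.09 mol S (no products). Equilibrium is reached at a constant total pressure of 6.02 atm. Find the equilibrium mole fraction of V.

y_V = 0.206

Basis: 1 mol V initially; let X = conversion of V. Extent ξ = X.
Mole table: n_V = 1 − X; n_S = 3.09 − X; n_U = 2X.
n_T stays at 4.09 (no change in mole number).
Mole fractions y_i = n_i/n_T; K_p = p_U^2 / (p_V p_S) with p_i = y_i·P.
Setting this equal to 0.0406 and taking the physical root (0 < X < 1) gives X = 0.158.
Then n_V = 0.842, n_T = 4.09, so y_V = 0.206.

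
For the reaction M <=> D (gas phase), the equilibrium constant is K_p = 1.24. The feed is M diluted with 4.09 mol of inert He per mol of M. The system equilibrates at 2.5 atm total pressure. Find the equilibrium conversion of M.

X = 0.554

Let X = conversion of M (basis 1 mol M); extent of reaction ξ = X.
Moles: n_M = 1 − X; n_D = X; n_I = 4.09 (inert).
n_T stays at 5.09 (no change in mole number).
With p_i = (n_i/n_T)P, K_p = p_D / (p_M).
Equating to 1.24 and solving on 0 < X < 1: X = 0.554.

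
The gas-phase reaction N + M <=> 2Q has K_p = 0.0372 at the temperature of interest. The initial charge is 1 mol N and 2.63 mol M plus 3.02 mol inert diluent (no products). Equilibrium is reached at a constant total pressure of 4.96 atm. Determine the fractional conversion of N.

Basis: 1 mol N initially; let X = conversion of N. Extent ξ = X.
Moles: n_N = 1 − X; n_M = 2.63 − X; n_Q = 2X; n_I = 3.02 (inert).
Total moles n_T = 6.65 (Δν = 0, constant).
Mole fractions y_i = n_i/n_T; K_p = p_Q^2 / (p_N p_M) with p_i = y_i·P.
This yields a degree-2 equation in X; solving on (0,1), X = 0.141.

X = 0.141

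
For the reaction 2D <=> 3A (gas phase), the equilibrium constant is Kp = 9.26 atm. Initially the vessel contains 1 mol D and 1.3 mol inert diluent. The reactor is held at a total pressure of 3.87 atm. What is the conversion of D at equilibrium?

X = 0.631

Basis: 1 mol D initially; let X = conversion of D. Extent ξ = 0.5X.
Species balance: n_D = 1 − X; n_A = 1.5X; n_I = 1.3 (inert).
Total moles n_T = 2.3 + 0.5X.
Mole fractions y_i = n_i/n_T; Kp = p_A^3 / (p_D^2) with p_i = y_i·P.
This yields a degree-3 equation in X; solving on (0,1), X = 0.631.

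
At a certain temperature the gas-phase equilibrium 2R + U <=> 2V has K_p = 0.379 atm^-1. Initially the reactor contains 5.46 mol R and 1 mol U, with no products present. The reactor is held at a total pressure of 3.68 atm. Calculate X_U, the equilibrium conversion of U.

Take 1 mol U as basis and let X be its fractional conversion, so ξ = X.
At extent ξ: n_R = 5.46 − 2X; n_U = 1 − X; n_V = 2X.
Total moles n_T = 6.46 − X.
y_i = n_i/n_T, p_i = y_i·P. K_p = p_V^2 / (p_R^2 p_U).
This yields a degree-3 equation in X; solving on (0,1), X = 0.628.

X = 0.628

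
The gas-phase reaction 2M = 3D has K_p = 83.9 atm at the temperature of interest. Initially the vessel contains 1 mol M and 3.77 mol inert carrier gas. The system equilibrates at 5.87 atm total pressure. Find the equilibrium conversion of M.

Let X = conversion of M (basis 1 mol M); extent of reaction ξ = 0.5X.
Mole table: n_M = 1 − X; n_D = 1.5X; n_I = 3.77 (inert).
Summing: n_T = 4.77 + 0.5X.
y_i = n_i/n_T, p_i = y_i·P. K_p = p_D^3 / (p_M^2).
This yields a degree-3 equation in X; solving on (0,1), X = 0.837.

X = 0.837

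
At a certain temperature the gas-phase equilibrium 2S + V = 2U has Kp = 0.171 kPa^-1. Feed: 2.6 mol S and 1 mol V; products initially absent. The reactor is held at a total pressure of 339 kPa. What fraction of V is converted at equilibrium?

Let X = conversion of V (basis 1 mol V); extent of reaction ξ = X.
At extent ξ: n_S = 2.6 − 2X; n_V = 1 − X; n_U = 2X.
n_T = Σnᵢ = 3.6 − X.
With p_i = (n_i/n_T)P, Kp = p_U^2 / (p_S^2 p_V).
Equating to 0.171 kPa^-1 and solving on 0 < X < 1: X = 0.841.

X = 0.841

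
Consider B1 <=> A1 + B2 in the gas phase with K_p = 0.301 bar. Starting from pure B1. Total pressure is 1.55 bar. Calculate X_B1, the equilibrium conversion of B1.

Take 1 mol B1 as basis and let X be its fractional conversion, so ξ = X.
At extent ξ: n_B1 = 1 − X; n_A1 = X; n_B2 = X.
Summing: n_T = 1 + X.
Mole fractions y_i = n_i/n_T; K_p = p_A1 p_B2 / (p_B1) with p_i = y_i·P.
Equating to 0.301 bar and solving on 0 < X < 1: X = 0.403.

X = 0.403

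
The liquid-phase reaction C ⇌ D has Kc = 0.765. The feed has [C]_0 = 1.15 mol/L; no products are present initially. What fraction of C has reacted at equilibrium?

X = 0.433

Let X = conversion of C; extent ξ = 1.15·X mol/L.
Concentrations: [C] = 1.15 − 1.15X; [D] = 1.15X.
Kc = [D] / ([C]).
Equating to 0.765: the physical root is X = 0.433.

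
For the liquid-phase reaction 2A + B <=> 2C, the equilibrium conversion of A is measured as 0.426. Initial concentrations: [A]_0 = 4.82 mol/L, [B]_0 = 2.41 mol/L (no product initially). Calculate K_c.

Let X = conversion of A.
Concentrations: [A] = 4.82 − 4.82X; [B] = 2.41 − 2.41X; [C] = 4.82X.
At X = 0.426: [A] = 2.77, [B] = 1.38, [C] = 2.05.
K_c = [C]^2 / ([A]^2 [B]) = 0.398 L/mol.

K_c = 0.398 L/mol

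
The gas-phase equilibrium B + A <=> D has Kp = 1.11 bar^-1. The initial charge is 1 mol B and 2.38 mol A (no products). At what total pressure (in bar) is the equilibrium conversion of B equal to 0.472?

P = 1.23 bar

Let X = conversion of B (basis 1 mol B); extent of reaction ξ = X.
Species balance: n_B = 1 − X; n_A = 2.38 − X; n_D = X.
Summing: n_T = 3.38 − X.
Kp = p_D / (p_B p_A) with p_i = (n_i/n_T)·P.
At X = 0.472: the mole-fraction product g(X) = Π y_i^ν_i = 1.362. Since Kp = g(X)·P^{-1}, P = (g/Kp)^(1/1) = (1.362/1.11)^(1/1) = 1.23 bar.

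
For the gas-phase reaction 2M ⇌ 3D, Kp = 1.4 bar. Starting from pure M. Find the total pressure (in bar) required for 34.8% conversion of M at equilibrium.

P = 4.91 bar

Let X = conversion of M (basis 1 mol M); extent of reaction ξ = 0.5X.
At extent ξ: n_M = 1 − X; n_D = 1.5X.
Summing: n_T = 1 + 0.5X.
Kp = p_D^3 / (p_M^2) with p_i = (n_i/n_T)·P.
At X = 0.348: the mole-fraction product g(X) = Π y_i^ν_i = 0.285. Since Kp = g(X)·P^{1}, P = (Kp/g)^(1/1) = (1.4/0.285)^(1/1) = 4.91 bar.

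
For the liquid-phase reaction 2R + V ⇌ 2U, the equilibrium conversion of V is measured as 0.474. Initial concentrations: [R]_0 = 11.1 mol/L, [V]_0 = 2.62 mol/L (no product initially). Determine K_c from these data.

K_c = 0.0603 L/mol

Let X = conversion of V.
Concentrations: [R] = 11.1 − 5.24X; [V] = 2.62 − 2.62X; [U] = 5.24X.
At X = 0.474: [R] = 8.62, [V] = 1.38, [U] = 2.48.
K_c = [U]^2 / ([R]^2 [V]) = 0.0603 L/mol.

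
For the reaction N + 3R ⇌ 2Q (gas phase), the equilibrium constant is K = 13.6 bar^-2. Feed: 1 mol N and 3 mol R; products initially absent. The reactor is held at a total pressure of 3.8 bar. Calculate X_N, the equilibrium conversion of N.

Basis: 1 mol N initially; let X = conversion of N. Extent ξ = X.
Moles: n_N = 1 − X; n_R = 3 − 3X; n_Q = 2X.
n_T = Σnᵢ = 4 − 2X.
Mole fractions y_i = n_i/n_T; K = p_Q^2 / (p_N p_R^3) with p_i = y_i·P.
Substituting and setting equal to 13.6 bar^-2 gives a polynomial in X; the root in (0,1) is X = 0.772.

X = 0.772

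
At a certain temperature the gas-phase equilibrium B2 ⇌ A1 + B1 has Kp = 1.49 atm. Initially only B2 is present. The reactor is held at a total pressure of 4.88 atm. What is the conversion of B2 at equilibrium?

Basis: 1 mol B2 initially; let X = conversion of B2. Extent ξ = X.
Mole table: n_B2 = 1 − X; n_A1 = X; n_B1 = X.
Summing: n_T = 1 + X.
With p_i = (n_i/n_T)P, Kp = p_A1 p_B1 / (p_B2).
This yields a degree-2 equation in X; solving on (0,1), X = 0.484.

X = 0.484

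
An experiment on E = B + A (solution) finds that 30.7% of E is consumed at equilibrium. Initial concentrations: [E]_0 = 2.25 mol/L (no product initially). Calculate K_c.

Let X = conversion of E.
Concentrations: [E] = 2.25 − 2.25X; [B] = 2.25X; [A] = 2.25X.
At X = 0.307: [E] = 1.56, [B] = 0.691, [A] = 0.691.
K_c = [B] [A] / ([E]) = 0.306 mol/L.

K_c = 0.306 mol/L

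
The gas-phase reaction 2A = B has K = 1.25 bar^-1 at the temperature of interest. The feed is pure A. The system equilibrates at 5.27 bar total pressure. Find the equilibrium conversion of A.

Let X = conversion of A (basis 1 mol A); extent of reaction ξ = 0.5X.
Mole table: n_A = 1 − X; n_B = 0.5X.
n_T = Σnᵢ = 1 − 0.5X.
With p_i = (n_i/n_T)P, K = p_B / (p_A^2).
Equating to 1.25 bar^-1 and solving on 0 < X < 1: X = 0.809.

X = 0.809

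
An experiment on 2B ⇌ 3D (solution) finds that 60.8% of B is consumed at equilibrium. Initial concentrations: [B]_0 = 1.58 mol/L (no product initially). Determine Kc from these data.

Kc = 7.8 mol/L

Let X = conversion of B.
Concentrations: [B] = 1.58 − 1.58X; [D] = 2.37X.
At X = 0.608: [B] = 0.619, [D] = 1.44.
Kc = [D]^3 / ([B]^2) = 7.8 mol/L.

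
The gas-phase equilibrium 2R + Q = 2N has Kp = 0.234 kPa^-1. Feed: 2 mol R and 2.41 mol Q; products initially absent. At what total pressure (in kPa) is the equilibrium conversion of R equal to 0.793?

P = 140 kPa

Take 2 mol R as basis and let X be its fractional conversion, so ξ = X.
At extent ξ: n_R = 2 − 2X; n_Q = 2.41 − X; n_N = 2X.
Total moles n_T = 4.41 − X.
Kp = p_N^2 / (p_R^2 p_Q) with p_i = (n_i/n_T)·P.
At X = 0.793: the mole-fraction product g(X) = Π y_i^ν_i = 32.83. Since Kp = g(X)·P^{-1}, P = (g/Kp)^(1/1) = (32.83/0.234)^(1/1) = 140 kPa.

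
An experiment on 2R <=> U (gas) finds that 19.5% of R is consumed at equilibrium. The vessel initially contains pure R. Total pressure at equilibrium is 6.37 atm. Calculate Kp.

Basis: 1 mol R initially; let X = conversion of R. Extent ξ = 0.5X.
At extent ξ: n_R = 1 − X; n_U = 0.5X.
Total moles n_T = 1 − 0.5X.
At X = 0.195: n_R = 0.805, n_U = 0.0975, n_T = 0.902.
p_i = (n_i/n_T)·P. Kp = p_U / (p_R^2) = 0.0213 atm^-1.

Kp = 0.0213 atm^-1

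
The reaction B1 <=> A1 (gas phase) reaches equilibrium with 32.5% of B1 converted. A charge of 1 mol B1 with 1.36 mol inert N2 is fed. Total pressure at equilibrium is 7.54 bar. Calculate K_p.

K_p = 0.481

Basis: 1 mol B1 initially; let X = conversion of B1. Extent ξ = X.
Species balance: n_B1 = 1 − X; n_A1 = X; n_I = 1.36 (inert).
n_T stays at 2.36 (no change in mole number).
At X = 0.325: n_B1 = 0.675, n_A1 = 0.325, n_T = 2.36.
p_i = (n_i/n_T)·P. K_p = p_A1 / (p_B1) = 0.481.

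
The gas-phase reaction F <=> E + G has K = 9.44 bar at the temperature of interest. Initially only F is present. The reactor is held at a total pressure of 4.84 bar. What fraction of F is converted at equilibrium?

Take 1 mol F as basis and let X be its fractional conversion, so ξ = X.
Mole table: n_F = 1 − X; n_E = X; n_G = X.
Summing: n_T = 1 + X.
Mole fractions y_i = n_i/n_T; K = p_E p_G / (p_F) with p_i = y_i·P.
This yields a degree-2 equation in X; solving on (0,1), X = 0.813.

X = 0.813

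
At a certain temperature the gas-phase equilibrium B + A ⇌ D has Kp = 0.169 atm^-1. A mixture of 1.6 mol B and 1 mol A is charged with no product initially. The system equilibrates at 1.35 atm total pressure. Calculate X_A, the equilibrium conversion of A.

Take 1 mol A as basis and let X be its fractional conversion, so ξ = X.
At extent ξ: n_B = 1.6 − X; n_A = 1 − X; n_D = X.
n_T = Σnᵢ = 2.6 − X.
With p_i = (n_i/n_T)P, Kp = p_D / (p_B p_A).
Substituting and setting equal to 0.169 atm^-1 gives a polynomial in X; the root in (0,1) is X = 0.120.

X = 0.120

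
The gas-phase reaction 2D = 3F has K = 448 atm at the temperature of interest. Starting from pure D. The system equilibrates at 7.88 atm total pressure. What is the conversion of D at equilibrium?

Basis: 1 mol D initially; let X = conversion of D. Extent ξ = 0.5X.
At extent ξ: n_D = 1 − X; n_F = 1.5X.
n_T = Σnᵢ = 1 + 0.5X.
With p_i = (n_i/n_T)P, K = p_F^3 / (p_D^2).
This yields a degree-3 equation in X; solving on (0,1), X = 0.842.

X = 0.842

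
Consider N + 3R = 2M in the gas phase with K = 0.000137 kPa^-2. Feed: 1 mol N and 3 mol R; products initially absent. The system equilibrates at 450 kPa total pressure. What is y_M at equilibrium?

Basis: 1 mol N initially; let X = conversion of N. Extent ξ = X.
At extent ξ: n_N = 1 − X; n_R = 3 − 3X; n_M = 2X.
n_T = Σnᵢ = 4 − 2X.
y_i = n_i/n_T, p_i = y_i·P. K = p_M^2 / (p_N p_R^3).
Equating to 0.000137 kPa^-2 and solving on 0 < X < 1: X = 0.643.
Then n_M = 1.29, n_T = 2.71, so y_M = 0.474.

y_M = 0.474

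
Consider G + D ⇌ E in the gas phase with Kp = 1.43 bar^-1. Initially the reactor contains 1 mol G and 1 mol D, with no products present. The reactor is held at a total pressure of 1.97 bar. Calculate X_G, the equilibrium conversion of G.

X = 0.488

Let X = conversion of G (basis 1 mol G); extent of reaction ξ = X.
Species balance: n_G = 1 − X; n_D = 1 − X; n_E = X.
Summing: n_T = 2 − X.
y_i = n_i/n_T, p_i = y_i·P. Kp = p_E / (p_G p_D).
Equating to 1.43 bar^-1 and solving on 0 < X < 1: X = 0.488.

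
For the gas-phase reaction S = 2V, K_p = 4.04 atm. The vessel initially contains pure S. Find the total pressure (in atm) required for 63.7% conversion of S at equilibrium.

P = 1.48 atm

Basis: 1 mol S initially; let X = conversion of S. Extent ξ = X.
Species balance: n_S = 1 − X; n_V = 2X.
n_T = Σnᵢ = 1 + X.
K_p = p_V^2 / (p_S) with p_i = (n_i/n_T)·P.
At X = 0.637: the mole-fraction product g(X) = Π y_i^ν_i = 2.731. Since K_p = g(X)·P^{1}, P = (K_p/g)^(1/1) = (4.04/2.731)^(1/1) = 1.48 atm.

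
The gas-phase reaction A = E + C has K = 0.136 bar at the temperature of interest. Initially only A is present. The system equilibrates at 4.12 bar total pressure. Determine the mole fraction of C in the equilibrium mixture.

Basis: 1 mol A initially; let X = conversion of A. Extent ξ = X.
At extent ξ: n_A = 1 − X; n_E = X; n_C = X.
Total moles n_T = 1 + X.
With p_i = (n_i/n_T)P, K = p_E p_C / (p_A).
Setting this equal to 0.136 bar and taking the physical root (0 < X < 1) gives X = 0.179.
Then n_C = 0.179, n_T = 1.18, so y_C = 0.152.

y_C = 0.152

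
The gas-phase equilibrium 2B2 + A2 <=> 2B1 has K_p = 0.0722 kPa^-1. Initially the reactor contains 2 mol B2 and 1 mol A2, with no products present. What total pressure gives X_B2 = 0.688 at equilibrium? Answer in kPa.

P = 499 kPa

Take 2 mol B2 as basis and let X be its fractional conversion, so ξ = X.
Species balance: n_B2 = 2 − 2X; n_A2 = 1 − X; n_B1 = 2X.
n_T = Σnᵢ = 3 − X.
K_p = p_B1^2 / (p_B2^2 p_A2) with p_i = (n_i/n_T)·P.
At X = 0.688: the mole-fraction product g(X) = Π y_i^ν_i = 36.03. Since K_p = g(X)·P^{-1}, P = (g/K_p)^(1/1) = (36.03/0.0722)^(1/1) = 499 kPa.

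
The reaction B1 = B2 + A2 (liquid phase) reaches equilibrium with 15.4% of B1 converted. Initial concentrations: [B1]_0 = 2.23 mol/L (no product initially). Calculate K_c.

K_c = 0.0625 mol/L

Let X = conversion of B1.
Concentrations: [B1] = 2.23 − 2.23X; [B2] = 2.23X; [A2] = 2.23X.
At X = 0.154: [B1] = 1.89, [B2] = 0.343, [A2] = 0.343.
K_c = [B2] [A2] / ([B1]) = 0.0625 mol/L.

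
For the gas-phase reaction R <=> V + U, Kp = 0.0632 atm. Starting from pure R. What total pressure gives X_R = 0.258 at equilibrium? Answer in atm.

Basis: 1 mol R initially; let X = conversion of R. Extent ξ = X.
Mole table: n_R = 1 − X; n_V = X; n_U = X.
Summing: n_T = 1 + X.
Kp = p_V p_U / (p_R) with p_i = (n_i/n_T)·P.
At X = 0.258: the mole-fraction product g(X) = Π y_i^ν_i = 0.07131. Since Kp = g(X)·P^{1}, P = (Kp/g)^(1/1) = (0.0632/0.07131)^(1/1) = 0.886 atm.

P = 0.886 atm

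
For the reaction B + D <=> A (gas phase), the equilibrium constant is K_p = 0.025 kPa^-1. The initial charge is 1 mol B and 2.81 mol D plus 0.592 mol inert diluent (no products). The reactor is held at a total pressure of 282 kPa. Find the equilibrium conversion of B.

X = 0.797

Basis: 1 mol B initially; let X = conversion of B. Extent ξ = X.
Mole table: n_B = 1 − X; n_D = 2.81 − X; n_A = X; n_I = 0.592 (inert).
n_T = Σnᵢ = 4.4 − X.
y_i = n_i/n_T, p_i = y_i·P. K_p = p_A / (p_B p_D).
Equating to 0.025 kPa^-1 and solving on 0 < X < 1: X = 0.797.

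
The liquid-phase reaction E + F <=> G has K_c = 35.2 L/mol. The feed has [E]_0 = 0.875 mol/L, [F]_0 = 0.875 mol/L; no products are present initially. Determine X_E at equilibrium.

Let X = conversion of E; extent ξ = 0.875·X mol/L.
Concentrations: [E] = 0.875 − 0.875X; [F] = 0.875 − 0.875X; [G] = 0.875X.
K_c = [G] / ([E] [F]).
Solving K_c = 35.2 for X ∈ (0,1): X = 0.835.

X = 0.835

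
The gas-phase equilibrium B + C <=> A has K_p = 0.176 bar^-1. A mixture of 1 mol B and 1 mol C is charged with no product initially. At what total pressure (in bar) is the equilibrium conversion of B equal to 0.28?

P = 5.28 bar

Basis: 1 mol B initially; let X = conversion of B. Extent ξ = X.
At extent ξ: n_B = 1 − X; n_C = 1 − X; n_A = X.
Total moles n_T = 2 − X.
K_p = p_A / (p_B p_C) with p_i = (n_i/n_T)·P.
At X = 0.28: the mole-fraction product g(X) = Π y_i^ν_i = 0.929. Since K_p = g(X)·P^{-1}, P = (g/K_p)^(1/1) = (0.929/0.176)^(1/1) = 5.28 bar.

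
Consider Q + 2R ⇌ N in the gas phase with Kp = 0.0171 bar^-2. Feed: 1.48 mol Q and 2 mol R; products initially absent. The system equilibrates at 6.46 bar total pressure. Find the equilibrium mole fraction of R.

Take 2 mol R as basis and let X be its fractional conversion, so ξ = X.
At extent ξ: n_Q = 1.48 − X; n_R = 2 − 2X; n_N = X.
n_T = Σnᵢ = 3.48 − 2X.
Mole fractions y_i = n_i/n_T; Kp = p_N / (p_Q p_R^2) with p_i = y_i·P.
Setting this equal to 0.0171 bar^-2 and taking the physical root (0 < X < 1) gives X = 0.231.
Then n_R = 1.54, n_T = 3.02, so y_R = 0.510.

y_R = 0.510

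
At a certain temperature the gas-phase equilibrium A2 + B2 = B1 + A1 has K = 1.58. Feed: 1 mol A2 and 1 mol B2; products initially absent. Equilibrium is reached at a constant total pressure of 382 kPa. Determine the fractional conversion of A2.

Let X = conversion of A2 (basis 1 mol A2); extent of reaction ξ = X.
At extent ξ: n_A2 = 1 − X; n_B2 = 1 − X; n_B1 = X; n_A1 = X.
n_T stays at 2 (no change in mole number).
With p_i = (n_i/n_T)P, K = p_B1 p_A1 / (p_A2 p_B2).
Substituting and setting equal to 1.58 gives a polynomial in X; the root in (0,1) is X = 0.557.

X = 0.557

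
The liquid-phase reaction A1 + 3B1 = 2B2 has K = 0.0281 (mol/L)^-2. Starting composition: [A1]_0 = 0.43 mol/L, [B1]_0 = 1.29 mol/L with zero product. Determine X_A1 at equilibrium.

Let X = conversion of A1; extent ξ = 0.43·X mol/L.
Concentrations: [A1] = 0.43 − 0.43X; [B1] = 1.29 − 1.29X; [B2] = 0.86X.
K = [B2]^2 / ([A1] [B1]^3).
Solving K = 0.0281 for X ∈ (0,1): X = 0.139.

X = 0.139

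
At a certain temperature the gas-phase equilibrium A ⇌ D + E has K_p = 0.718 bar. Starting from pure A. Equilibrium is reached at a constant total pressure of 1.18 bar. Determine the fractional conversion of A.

Let X = conversion of A (basis 1 mol A); extent of reaction ξ = X.
Moles: n_A = 1 − X; n_D = X; n_E = X.
Total moles n_T = 1 + X.
y_i = n_i/n_T, p_i = y_i·P. K_p = p_D p_E / (p_A).
This yields a degree-2 equation in X; solving on (0,1), X = 0.615.

X = 0.615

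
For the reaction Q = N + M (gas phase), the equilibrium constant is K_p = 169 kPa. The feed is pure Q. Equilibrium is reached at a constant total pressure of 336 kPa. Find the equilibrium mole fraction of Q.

Basis: 1 mol Q initially; let X = conversion of Q. Extent ξ = X.
At extent ξ: n_Q = 1 − X; n_N = X; n_M = X.
Summing: n_T = 1 + X.
y_i = n_i/n_T, p_i = y_i·P. K_p = p_N p_M / (p_Q).
This yields a degree-2 equation in X; solving on (0,1), X = 0.578.
Then n_Q = 0.422, n_T = 1.58, so y_Q = 0.267.

y_Q = 0.267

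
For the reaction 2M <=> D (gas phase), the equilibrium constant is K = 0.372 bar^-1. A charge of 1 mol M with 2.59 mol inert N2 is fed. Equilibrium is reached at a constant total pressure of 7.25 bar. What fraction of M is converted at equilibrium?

Take 1 mol M as basis and let X be its fractional conversion, so ξ = 0.5X.
At extent ξ: n_M = 1 − X; n_D = 0.5X; n_I = 2.59 (inert).
n_T = Σnᵢ = 3.59 − 0.5X.
Mole fractions y_i = n_i/n_T; K = p_D / (p_M^2) with p_i = y_i·P.
This yields a degree-2 equation in X; solving on (0,1), X = 0.463.

X = 0.463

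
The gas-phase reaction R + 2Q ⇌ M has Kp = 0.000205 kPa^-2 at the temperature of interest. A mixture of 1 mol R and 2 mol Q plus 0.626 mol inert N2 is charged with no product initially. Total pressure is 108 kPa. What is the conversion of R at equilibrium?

X = 0.329

Take 1 mol R as basis and let X be its fractional conversion, so ξ = X.
Species balance: n_R = 1 − X; n_Q = 2 − 2X; n_M = X; n_I = 0.626 (inert).
Summing: n_T = 3.63 − 2X.
With p_i = (n_i/n_T)P, Kp = p_M / (p_R p_Q^2).
Setting this equal to 0.000205 kPa^-2 and taking the physical root (0 < X < 1) gives X = 0.329.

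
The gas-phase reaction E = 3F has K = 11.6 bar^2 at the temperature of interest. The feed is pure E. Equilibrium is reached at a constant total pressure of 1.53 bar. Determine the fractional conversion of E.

X = 0.687

Let X = conversion of E (basis 1 mol E); extent of reaction ξ = X.
Mole table: n_E = 1 − X; n_F = 3X.
Summing: n_T = 1 + 2X.
Mole fractions y_i = n_i/n_T; K = p_F^3 / (p_E) with p_i = y_i·P.
This yields a degree-3 equation in X; solving on (0,1), X = 0.687.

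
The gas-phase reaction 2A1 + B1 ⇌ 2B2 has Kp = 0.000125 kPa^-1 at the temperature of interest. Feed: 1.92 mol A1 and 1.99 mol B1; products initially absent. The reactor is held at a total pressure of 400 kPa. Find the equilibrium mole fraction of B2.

y_B2 = 0.069

Let X = conversion of A1 (basis 1.92 mol A1); extent of reaction ξ = 0.96X.
At extent ξ: n_A1 = 1.92 − 1.92X; n_B1 = 1.99 − 0.96X; n_B2 = 1.92X.
Total moles n_T = 3.91 − 0.96X.
y_i = n_i/n_T, p_i = y_i·P. Kp = p_B2^2 / (p_A1^2 p_B1).
Equating to 0.000125 kPa^-1 and solving on 0 < X < 1: X = 0.136.
Then n_B2 = 0.26, n_T = 3.78, so y_B2 = 0.069.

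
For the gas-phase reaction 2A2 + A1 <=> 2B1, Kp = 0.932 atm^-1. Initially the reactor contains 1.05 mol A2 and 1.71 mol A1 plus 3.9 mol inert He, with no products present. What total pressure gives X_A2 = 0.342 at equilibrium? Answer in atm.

P = 1.23 atm

Let X = conversion of A2 (basis 1.05 mol A2); extent of reaction ξ = 0.525X.
At extent ξ: n_A2 = 1.05 − 1.05X; n_A1 = 1.71 − 0.525X; n_B1 = 1.05X; n_I = 3.9 (inert).
Summing: n_T = 6.66 − 0.525X.
Kp = p_B1^2 / (p_A2^2 p_A1) with p_i = (n_i/n_T)·P.
At X = 0.342: the mole-fraction product g(X) = Π y_i^ν_i = 1.144. Since Kp = g(X)·P^{-1}, P = (g/Kp)^(1/1) = (1.144/0.932)^(1/1) = 1.23 atm.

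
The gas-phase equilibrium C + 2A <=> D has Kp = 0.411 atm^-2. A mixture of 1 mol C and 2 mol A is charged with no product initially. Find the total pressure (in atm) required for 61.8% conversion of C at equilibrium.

P = 4.58 atm

Let X = conversion of C (basis 1 mol C); extent of reaction ξ = X.
Mole table: n_C = 1 − X; n_A = 2 − 2X; n_D = X.
Total moles n_T = 3 − 2X.
Kp = p_D / (p_C p_A^2) with p_i = (n_i/n_T)·P.
At X = 0.618: the mole-fraction product g(X) = Π y_i^ν_i = 8.625. Since Kp = g(X)·P^{-2}, P = (g/Kp)^(1/2) = (8.625/0.411)^(1/2) = 4.58 atm.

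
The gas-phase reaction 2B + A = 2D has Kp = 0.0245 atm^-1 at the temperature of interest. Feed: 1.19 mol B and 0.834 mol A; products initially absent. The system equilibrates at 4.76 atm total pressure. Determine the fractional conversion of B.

X = 0.174

Take 1.19 mol B as basis and let X be its fractional conversion, so ξ = 0.595X.
Species balance: n_B = 1.19 − 1.19X; n_A = 0.834 − 0.595X; n_D = 1.19X.
n_T = Σnᵢ = 2.02 − 0.595X.
Mole fractions y_i = n_i/n_T; Kp = p_D^2 / (p_B^2 p_A) with p_i = y_i·P.
Equating to 0.0245 atm^-1 and solving on 0 < X < 1: X = 0.174.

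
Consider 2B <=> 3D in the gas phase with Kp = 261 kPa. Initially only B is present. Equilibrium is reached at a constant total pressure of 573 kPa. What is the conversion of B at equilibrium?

Take 1 mol B as basis and let X be its fractional conversion, so ξ = 0.5X.
Moles: n_B = 1 − X; n_D = 1.5X.
Summing: n_T = 1 + 0.5X.
Mole fractions y_i = n_i/n_T; Kp = p_D^3 / (p_B^2) with p_i = y_i·P.
Setting this equal to 261 kPa and taking the physical root (0 < X < 1) gives X = 0.391.

X = 0.391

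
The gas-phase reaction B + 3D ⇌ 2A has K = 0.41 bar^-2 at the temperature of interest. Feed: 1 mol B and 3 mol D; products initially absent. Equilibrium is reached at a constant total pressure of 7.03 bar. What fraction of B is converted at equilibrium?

X = 0.618

Let X = conversion of B (basis 1 mol B); extent of reaction ξ = X.
At extent ξ: n_B = 1 − X; n_D = 3 − 3X; n_A = 2X.
Total moles n_T = 4 − 2X.
Mole fractions y_i = n_i/n_T; K = p_A^2 / (p_B p_D^3) with p_i = y_i·P.
This yields a degree-4 equation in X; solving on (0,1), X = 0.618.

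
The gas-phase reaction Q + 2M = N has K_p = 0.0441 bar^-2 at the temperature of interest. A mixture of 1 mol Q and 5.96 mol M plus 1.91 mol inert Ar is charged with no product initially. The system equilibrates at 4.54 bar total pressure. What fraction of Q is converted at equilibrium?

X = 0.277

Basis: 1 mol Q initially; let X = conversion of Q. Extent ξ = X.
At extent ξ: n_Q = 1 − X; n_M = 5.96 − 2X; n_N = X; n_I = 1.91 (inert).
Total moles n_T = 8.87 − 2X.
With p_i = (n_i/n_T)P, K_p = p_N / (p_Q p_M^2).
Substituting and setting equal to 0.0441 bar^-2 gives a polynomial in X; the root in (0,1) is X = 0.277.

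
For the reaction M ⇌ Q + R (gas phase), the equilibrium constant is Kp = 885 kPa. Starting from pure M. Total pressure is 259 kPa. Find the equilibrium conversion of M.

Take 1 mol M as basis and let X be its fractional conversion, so ξ = X.
At extent ξ: n_M = 1 − X; n_Q = X; n_R = X.
n_T = Σnᵢ = 1 + X.
Mole fractions y_i = n_i/n_T; Kp = p_Q p_R / (p_M) with p_i = y_i·P.
Setting this equal to 885 kPa and taking the physical root (0 < X < 1) gives X = 0.880.

X = 0.880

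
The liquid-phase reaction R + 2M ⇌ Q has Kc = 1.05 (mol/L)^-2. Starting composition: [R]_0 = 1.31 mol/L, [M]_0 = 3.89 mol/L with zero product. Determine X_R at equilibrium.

X = 0.781

Let X = conversion of R; extent ξ = 1.31·X mol/L.
Concentrations: [R] = 1.31 − 1.31X; [M] = 3.89 − 2.62X; [Q] = 1.31X.
Kc = [Q] / ([R] [M]^2).
Equating to 1.05 (mol/L)^-2: the physical root is X = 0.781.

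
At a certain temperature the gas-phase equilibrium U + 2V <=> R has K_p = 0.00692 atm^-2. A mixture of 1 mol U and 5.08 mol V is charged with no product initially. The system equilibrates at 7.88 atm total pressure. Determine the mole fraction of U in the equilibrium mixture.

y_U = 0.138

Take 1 mol U as basis and let X be its fractional conversion, so ξ = X.
At extent ξ: n_U = 1 − X; n_V = 5.08 − 2X; n_R = X.
Summing: n_T = 6.08 − 2X.
y_i = n_i/n_T, p_i = y_i·P. K_p = p_R / (p_U p_V^2).
Setting this equal to 0.00692 atm^-2 and taking the physical root (0 < X < 1) gives X = 0.225.
Then n_U = 0.775, n_T = 5.63, so y_U = 0.138.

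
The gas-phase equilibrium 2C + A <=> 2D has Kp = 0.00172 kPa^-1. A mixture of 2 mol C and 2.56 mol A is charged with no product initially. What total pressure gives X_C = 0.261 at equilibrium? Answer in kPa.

P = 136 kPa

Basis: 2 mol C initially; let X = conversion of C. Extent ξ = X.
Moles: n_C = 2 − 2X; n_A = 2.56 − X; n_D = 2X.
Summing: n_T = 4.56 − X.
Kp = p_D^2 / (p_C^2 p_A) with p_i = (n_i/n_T)·P.
At X = 0.261: the mole-fraction product g(X) = Π y_i^ν_i = 0.2332. Since Kp = g(X)·P^{-1}, P = (g/Kp)^(1/1) = (0.2332/0.00172)^(1/1) = 136 kPa.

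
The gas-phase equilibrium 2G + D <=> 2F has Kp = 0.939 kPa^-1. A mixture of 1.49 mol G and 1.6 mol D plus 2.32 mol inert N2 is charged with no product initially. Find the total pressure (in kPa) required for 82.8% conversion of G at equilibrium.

Let X = conversion of G (basis 1.49 mol G); extent of reaction ξ = 0.745X.
At extent ξ: n_G = 1.49 − 1.49X; n_D = 1.6 − 0.745X; n_F = 1.49X; n_I = 2.32 (inert).
Summing: n_T = 5.41 − 0.745X.
Kp = p_F^2 / (p_G^2 p_D) with p_i = (n_i/n_T)·P.
At X = 0.828: the mole-fraction product g(X) = Π y_i^ν_i = 113. Since Kp = g(X)·P^{-1}, P = (g/Kp)^(1/1) = (113/0.939)^(1/1) = 120 kPa.

P = 120 kPa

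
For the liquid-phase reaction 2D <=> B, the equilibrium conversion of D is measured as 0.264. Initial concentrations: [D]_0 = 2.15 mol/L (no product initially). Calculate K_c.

Let X = conversion of D.
Concentrations: [D] = 2.15 − 2.15X; [B] = 1.07X.
At X = 0.264: [D] = 1.58, [B] = 0.284.
K_c = [B] / ([D]^2) = 0.113 L/mol.

K_c = 0.113 L/mol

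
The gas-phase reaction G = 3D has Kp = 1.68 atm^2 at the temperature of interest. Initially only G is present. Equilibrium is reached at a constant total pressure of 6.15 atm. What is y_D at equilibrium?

y_D = 0.313

Basis: 1 mol G initially; let X = conversion of G. Extent ξ = X.
At extent ξ: n_G = 1 − X; n_D = 3X.
n_T = Σnᵢ = 1 + 2X.
Mole fractions y_i = n_i/n_T; Kp = p_D^3 / (p_G) with p_i = y_i·P.
Setting this equal to 1.68 atm^2 and taking the physical root (0 < X < 1) gives X = 0.132.
Then n_D = 0.395, n_T = 1.26, so y_D = 0.313.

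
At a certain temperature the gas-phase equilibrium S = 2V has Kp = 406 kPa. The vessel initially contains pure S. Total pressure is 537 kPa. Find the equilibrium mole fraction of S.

y_S = 0.430

Basis: 1 mol S initially; let X = conversion of S. Extent ξ = X.
Species balance: n_S = 1 − X; n_V = 2X.
n_T = Σnᵢ = 1 + X.
With p_i = (n_i/n_T)P, Kp = p_V^2 / (p_S).
This yields a degree-2 equation in X; solving on (0,1), X = 0.399.
Then n_S = 0.601, n_T = 1.4, so y_S = 0.430.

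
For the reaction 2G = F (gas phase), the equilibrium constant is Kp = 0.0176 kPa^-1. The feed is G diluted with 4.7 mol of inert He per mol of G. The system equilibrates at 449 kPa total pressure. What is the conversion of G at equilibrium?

X = 0.561

Basis: 1 mol G initially; let X = conversion of G. Extent ξ = 0.5X.
Mole table: n_G = 1 − X; n_F = 0.5X; n_I = 4.7 (inert).
Total moles n_T = 5.7 − 0.5X.
y_i = n_i/n_T, p_i = y_i·P. Kp = p_F / (p_G^2).
Substituting and setting equal to 0.0176 kPa^-1 gives a polynomial in X; the root in (0,1) is X = 0.561.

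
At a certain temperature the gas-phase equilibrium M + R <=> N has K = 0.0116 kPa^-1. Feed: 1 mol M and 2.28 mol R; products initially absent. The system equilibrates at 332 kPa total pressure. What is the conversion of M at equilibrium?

X = 0.702

Let X = conversion of M (basis 1 mol M); extent of reaction ξ = X.
Moles: n_M = 1 − X; n_R = 2.28 − X; n_N = X.
n_T = Σnᵢ = 3.28 − X.
With p_i = (n_i/n_T)P, K = p_N / (p_M p_R).
Setting this equal to 0.0116 kPa^-1 and taking the physical root (0 < X < 1) gives X = 0.702.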